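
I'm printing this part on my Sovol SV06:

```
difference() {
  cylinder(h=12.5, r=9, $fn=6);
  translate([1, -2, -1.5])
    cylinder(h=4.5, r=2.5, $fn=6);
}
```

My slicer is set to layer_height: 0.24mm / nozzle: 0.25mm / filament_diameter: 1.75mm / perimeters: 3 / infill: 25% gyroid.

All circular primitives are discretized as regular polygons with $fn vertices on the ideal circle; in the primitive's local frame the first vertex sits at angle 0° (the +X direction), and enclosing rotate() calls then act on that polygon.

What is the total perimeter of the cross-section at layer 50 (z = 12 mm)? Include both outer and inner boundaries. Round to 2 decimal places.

At z = 12 mm: the r=9 cylinder contributes a regular 6-gon of circumradius 9 (perimeter = 2·6·9.000·sin(180°/6) = 54.00 mm); the cylinder at (1, -2) is absent (z outside [-1.5, 3]); Taking the first minus the rest: none of the subtracted shapes is present at this height, so the r=9 cylinder is unchanged — boundary = 54.00 mm. Overall, the cross-section is a single solid region. Total boundary length (outer) = 54.00 mm.

54.00 mm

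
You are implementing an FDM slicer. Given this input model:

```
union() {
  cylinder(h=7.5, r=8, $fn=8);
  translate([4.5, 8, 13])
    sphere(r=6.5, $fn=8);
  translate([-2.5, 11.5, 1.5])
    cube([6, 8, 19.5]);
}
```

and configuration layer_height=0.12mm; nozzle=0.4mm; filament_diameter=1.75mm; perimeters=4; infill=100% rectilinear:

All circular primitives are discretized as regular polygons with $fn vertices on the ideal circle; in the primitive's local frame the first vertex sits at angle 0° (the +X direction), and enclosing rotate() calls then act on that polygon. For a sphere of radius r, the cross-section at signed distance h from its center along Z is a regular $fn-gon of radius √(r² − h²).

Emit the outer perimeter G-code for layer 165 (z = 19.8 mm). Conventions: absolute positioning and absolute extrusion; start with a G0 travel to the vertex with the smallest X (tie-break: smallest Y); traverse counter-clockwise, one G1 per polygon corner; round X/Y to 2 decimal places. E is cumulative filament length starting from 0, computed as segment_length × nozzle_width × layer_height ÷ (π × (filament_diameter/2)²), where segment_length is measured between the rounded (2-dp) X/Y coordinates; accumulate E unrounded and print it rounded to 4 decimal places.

At z = 19.8 mm: the cylinder is absent (z outside [0, 7.5]); the sphere at (4.5, 8) does not reach this height (|z−center|=6.800 > r=6.5); the cube at (-2.5, 11.5) (footprint 6×8) is included at this height; Merging all regions: only the 6×8 cube at (-2.5, 11.5) is present, so the union is just that shape — 1 connected region. The outline is a single polygon with 4 vertices. Extrusion per mm of travel: 0.4 × 0.12 / (π × 0.875²) = 0.019956. Accumulating E over each segment gives final E = 0.5588.

G0 X-2.50 Y11.50 Z19.80
G1 X3.50 Y11.50 E0.1197
G1 X3.50 Y19.50 E0.2794
G1 X-2.50 Y19.50 E0.3991
G1 X-2.50 Y11.50 E0.5588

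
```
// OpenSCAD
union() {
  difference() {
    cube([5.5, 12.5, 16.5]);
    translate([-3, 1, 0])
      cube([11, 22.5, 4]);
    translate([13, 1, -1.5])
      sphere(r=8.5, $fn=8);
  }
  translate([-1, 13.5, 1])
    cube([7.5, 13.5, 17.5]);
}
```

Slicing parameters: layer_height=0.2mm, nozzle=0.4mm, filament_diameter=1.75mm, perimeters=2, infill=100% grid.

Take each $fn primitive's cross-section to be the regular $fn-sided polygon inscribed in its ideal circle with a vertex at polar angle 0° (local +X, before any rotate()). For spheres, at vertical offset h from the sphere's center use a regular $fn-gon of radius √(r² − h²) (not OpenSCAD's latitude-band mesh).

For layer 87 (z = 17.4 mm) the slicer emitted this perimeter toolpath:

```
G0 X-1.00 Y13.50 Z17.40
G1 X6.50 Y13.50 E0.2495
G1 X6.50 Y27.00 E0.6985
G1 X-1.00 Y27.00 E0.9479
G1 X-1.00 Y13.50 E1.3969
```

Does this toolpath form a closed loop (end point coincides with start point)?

Start point (G0): (-1.00, 13.50). End point (last G1): the path returns to the start — closed.

yes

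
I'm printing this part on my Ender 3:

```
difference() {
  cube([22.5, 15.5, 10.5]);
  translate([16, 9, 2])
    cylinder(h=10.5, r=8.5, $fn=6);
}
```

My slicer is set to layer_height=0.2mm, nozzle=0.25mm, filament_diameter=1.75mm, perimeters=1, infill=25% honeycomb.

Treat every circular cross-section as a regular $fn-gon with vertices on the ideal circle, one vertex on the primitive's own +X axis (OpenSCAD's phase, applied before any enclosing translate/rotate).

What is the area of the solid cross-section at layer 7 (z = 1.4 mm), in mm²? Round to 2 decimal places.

At z = 1.4 mm: the 22.5×15.5 cube contributes its full rectangle (area 348.75 mm²); the cylinder at (16, 9) is absent (z outside [2, 12.5]); Subtracting the remaining from the first: none of the subtracted shapes is present at this height, so the 22.5×15.5 cube is unchanged — area = 348.75 mm². Overall, the cross-section is a single solid region. Net area = 348.75 mm².

348.75 mm²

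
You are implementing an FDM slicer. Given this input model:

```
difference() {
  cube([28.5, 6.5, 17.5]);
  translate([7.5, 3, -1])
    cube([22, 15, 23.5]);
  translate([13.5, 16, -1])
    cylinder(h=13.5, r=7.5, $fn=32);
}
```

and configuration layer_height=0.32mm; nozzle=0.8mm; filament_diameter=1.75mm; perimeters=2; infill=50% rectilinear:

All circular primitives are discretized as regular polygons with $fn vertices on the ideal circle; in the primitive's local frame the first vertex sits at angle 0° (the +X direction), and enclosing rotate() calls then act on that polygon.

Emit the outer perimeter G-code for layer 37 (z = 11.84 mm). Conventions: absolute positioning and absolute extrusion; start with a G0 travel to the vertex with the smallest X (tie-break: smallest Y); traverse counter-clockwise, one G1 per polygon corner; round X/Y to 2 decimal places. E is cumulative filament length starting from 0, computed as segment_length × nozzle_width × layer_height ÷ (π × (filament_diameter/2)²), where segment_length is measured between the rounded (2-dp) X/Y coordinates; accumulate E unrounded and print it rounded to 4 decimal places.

G0 X0.00 Y0.00 Z11.84
G1 X28.50 Y0.00 E3.0333
G1 X28.50 Y3.00 E3.3526
G1 X7.50 Y3.00 E5.5877
G1 X7.50 Y6.50 E5.9602
G1 X0.00 Y6.50 E6.7585
G1 X0.00 Y0.00 E7.4503

At z = 11.84 mm: the cube (footprint 28.5×6.5) is included at this height; the 22×15 cube at (7.5, 3) contributes its full rectangle; the r=7.5 cylinder at (13.5, 16) contributes a regular 32-gon of circumradius 7.5; Subtracting the remaining from the first: starting from the 28.5×6.5 cube, the 22×15 cube at (7.5, 3) partially overlaps it — only the 73.50 mm² overlap (of its 330.00 mm²) is removed, clipping the outline; the r=7.5 cylinder at (13.5, 16) misses the remaining region (no effect) — 1 connected region. The outline is a single polygon with 6 vertices. Extrusion per mm of travel: 0.8 × 0.32 / (π × 0.875²) = 0.106432. Accumulating E over each segment gives final E = 7.4503.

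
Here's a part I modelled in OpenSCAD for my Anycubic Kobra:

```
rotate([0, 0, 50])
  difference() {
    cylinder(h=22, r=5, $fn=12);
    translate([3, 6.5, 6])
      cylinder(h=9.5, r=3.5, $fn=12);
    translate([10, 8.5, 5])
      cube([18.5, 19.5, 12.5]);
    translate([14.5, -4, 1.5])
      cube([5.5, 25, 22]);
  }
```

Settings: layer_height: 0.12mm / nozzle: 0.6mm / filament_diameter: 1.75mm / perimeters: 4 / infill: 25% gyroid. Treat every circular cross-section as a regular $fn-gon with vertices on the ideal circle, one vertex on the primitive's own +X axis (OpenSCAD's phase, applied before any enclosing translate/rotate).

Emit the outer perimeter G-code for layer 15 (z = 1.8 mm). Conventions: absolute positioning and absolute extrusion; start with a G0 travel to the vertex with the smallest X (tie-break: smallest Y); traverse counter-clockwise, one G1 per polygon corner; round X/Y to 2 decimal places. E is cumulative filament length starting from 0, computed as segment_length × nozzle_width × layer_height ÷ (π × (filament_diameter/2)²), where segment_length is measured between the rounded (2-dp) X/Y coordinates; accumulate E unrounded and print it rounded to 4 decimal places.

At z = 1.8 mm: the cylinder: section is a regular 12-gon, circumradius r=5; the cylinder at (3, 6.5) is absent (z outside [6, 15.5]); the cube at (10, 8.5) is not intersected at this z (z outside [5, 17.5]); the cube at (14.5, -4) is present — its section is the full 5.5×25 rectangle; Subtracting the remaining from the first: starting from the r=5 cylinder, the 5.5×25 cube at (14.5, -4) misses the remaining region (no effect) — 1 connected region; (rotated 50° about Z; rotation is an isometry so areas/perimeters/island counts are preserved). The outline is a single polygon with 12 vertices. Extrusion per mm of travel: 0.6 × 0.12 / (π × 0.875²) = 0.029934. Accumulating E over each segment gives final E = 0.9294.

G0 X-4.92 Y0.87 Z1.80
G1 X-4.70 Y-1.71 E0.0775
G1 X-3.21 Y-3.83 E0.1551
G1 X-0.87 Y-4.92 E0.2323
G1 X1.71 Y-4.70 E0.3099
G1 X3.83 Y-3.21 E0.3874
G1 X4.92 Y-0.87 E0.4647
G1 X4.70 Y1.71 E0.5422
G1 X3.21 Y3.83 E0.6198
G1 X0.87 Y4.92 E0.6970
G1 X-1.71 Y4.70 E0.7746
G1 X-3.83 Y3.21 E0.8521
G1 X-4.92 Y0.87 E0.9294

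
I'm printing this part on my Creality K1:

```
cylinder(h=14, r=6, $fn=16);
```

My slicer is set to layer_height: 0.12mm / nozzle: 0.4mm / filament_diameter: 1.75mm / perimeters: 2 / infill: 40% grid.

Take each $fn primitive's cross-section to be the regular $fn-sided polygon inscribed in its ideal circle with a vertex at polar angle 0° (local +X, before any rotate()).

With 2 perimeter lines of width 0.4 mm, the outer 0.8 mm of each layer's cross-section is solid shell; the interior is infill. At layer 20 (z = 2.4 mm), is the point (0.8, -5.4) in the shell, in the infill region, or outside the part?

shell

At z = 2.4 mm: the cylinder: section is a regular 16-gon, circumradius r=6. Overall, the cross-section is a single solid region. The nearest boundary edge runs (-0.00, -6.00)→(2.30, -5.54); distance from the point to it = 0.43 mm. The point is inside the cross-section, 0.43 mm from the nearest boundary — within the 0.8 mm shell band (2 × 0.4).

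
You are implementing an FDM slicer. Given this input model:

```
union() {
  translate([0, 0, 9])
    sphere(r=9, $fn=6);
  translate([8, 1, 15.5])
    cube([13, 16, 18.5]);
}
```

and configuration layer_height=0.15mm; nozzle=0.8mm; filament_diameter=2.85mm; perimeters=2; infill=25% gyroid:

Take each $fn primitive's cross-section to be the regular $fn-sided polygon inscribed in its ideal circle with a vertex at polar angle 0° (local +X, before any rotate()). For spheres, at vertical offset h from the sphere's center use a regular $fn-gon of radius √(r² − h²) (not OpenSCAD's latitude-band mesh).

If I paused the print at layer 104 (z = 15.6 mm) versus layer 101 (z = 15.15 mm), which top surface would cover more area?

layer 104 (z = 15.6 mm)

Layer 104 (z = 15.6): the r=9 sphere contributes a regular 6-gon of circumradius √(9²−6.6²) = 6.119 (area = (6/2)·6.119²·sin(360°/6) = 97.27 mm²); the cube at (8, 1) is present — its section is the full 13×16 rectangle (area 208.00 mm²); Taking the union: the 2 present regions are separate (no shared area or edge), so areas and boundary lengths simply add and each stays a separate island — area = 305.27 mm². So its area = 305.27 mm². Layer 101 (z = 15.15): the r=9 sphere contributes a regular 6-gon of circumradius √(9²−6.15²) = 6.571 (area = (6/2)·6.571²·sin(360°/6) = 112.18 mm²); the cube at (8, 1) does not reach this height (z outside [15.5, 34]); Taking the union: only the r=9 sphere is present, so the union is just that shape — area = 112.18 mm². So its area = 112.18 mm². Layer 104 is larger (305.27 vs 112.18 mm²).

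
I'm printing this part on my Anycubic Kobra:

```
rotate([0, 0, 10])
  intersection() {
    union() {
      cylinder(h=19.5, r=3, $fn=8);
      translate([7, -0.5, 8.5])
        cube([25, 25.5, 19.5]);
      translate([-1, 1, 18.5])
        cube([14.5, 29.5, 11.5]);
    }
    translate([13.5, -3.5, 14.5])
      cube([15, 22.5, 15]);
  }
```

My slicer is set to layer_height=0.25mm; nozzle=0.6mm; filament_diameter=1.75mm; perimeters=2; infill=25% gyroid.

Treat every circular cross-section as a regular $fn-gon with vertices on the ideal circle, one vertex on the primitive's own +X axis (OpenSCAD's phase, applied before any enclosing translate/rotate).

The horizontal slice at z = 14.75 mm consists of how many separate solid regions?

At z = 14.75 mm: the cylinder: section is a regular 8-gon, circumradius r=3; the cube at (7, -0.5) (footprint 25×25.5) is included at this height; the cube at (-1, 1) is absent (z outside [18.5, 30]); Merging all regions: the 2 present regions are separate (no shared area or edge), so areas and boundary lengths simply add and each stays a separate island — 2 connected regions; the cube at (13.5, -3.5) is present — its section is the full 15×22.5 rectangle; Taking the intersection: the 15×22.5 cube at (13.5, -3.5) partially overlaps that combined region; clipping to the common part keeps 292.50 mm² — 1 connected region; (rotated 10° about Z; rotation is an isometry so areas/perimeters/island counts are preserved). The result has 1 disconnected region.

1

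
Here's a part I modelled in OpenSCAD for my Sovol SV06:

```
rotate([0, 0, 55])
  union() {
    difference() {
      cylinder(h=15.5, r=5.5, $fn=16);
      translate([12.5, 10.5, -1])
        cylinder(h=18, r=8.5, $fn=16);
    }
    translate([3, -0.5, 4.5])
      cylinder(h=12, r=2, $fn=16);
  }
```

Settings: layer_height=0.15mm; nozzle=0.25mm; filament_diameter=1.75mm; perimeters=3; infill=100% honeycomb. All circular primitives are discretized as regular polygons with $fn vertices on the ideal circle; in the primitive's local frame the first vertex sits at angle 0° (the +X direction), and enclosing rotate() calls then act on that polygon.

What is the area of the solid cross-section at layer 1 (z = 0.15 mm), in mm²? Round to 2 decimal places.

At z = 0.15 mm: the cylinder: section is a regular 16-gon, circumradius r=5.5 (area = (16/2)·5.500²·sin(360°/16) = 92.61 mm²); the r=8.5 cylinder at (12.5, 10.5) contributes a regular 16-gon of circumradius 8.5 (area = (16/2)·8.500²·sin(360°/16) = 221.19 mm²); Taking the first minus the rest: starting from the r=5.5 cylinder (92.61 mm²), the r=8.5 cylinder at (12.5, 10.5) misses the remaining region (no effect) — area = 92.61 mm²; the cylinder at (3, -0.5) is not intersected at this z (z outside [4.5, 16.5]); Combining (union): only that combined region is present, so the union is just that shape — area = 92.61 mm²; (whole slice rotated 55° about Z — lengths, areas and connectivity unchanged). Overall, the cross-section is a single solid region. Net area = 92.61 mm².

92.61 mm²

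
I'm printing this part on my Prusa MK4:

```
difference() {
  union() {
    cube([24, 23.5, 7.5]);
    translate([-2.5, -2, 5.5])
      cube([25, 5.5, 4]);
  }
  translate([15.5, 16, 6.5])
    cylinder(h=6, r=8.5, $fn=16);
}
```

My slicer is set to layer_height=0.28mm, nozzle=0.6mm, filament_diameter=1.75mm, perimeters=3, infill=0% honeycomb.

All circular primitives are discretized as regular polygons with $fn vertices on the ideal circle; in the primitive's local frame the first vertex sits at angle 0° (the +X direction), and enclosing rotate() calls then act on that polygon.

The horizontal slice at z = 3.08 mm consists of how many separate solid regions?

1

At z = 3.08 mm: the cube is present — its section is the full 24×23.5 rectangle; the cube at (-2.5, -2) is absent (z outside [5.5, 9.5]); Combining (union): only the 24×23.5 cube is present, so the union is just that shape — 1 connected region; the cylinder at (15.5, 16) does not reach this height (z outside [6.5, 12.5]); Subtracting the remaining from the first: none of the subtracted shapes is present at this height, so that combined region is unchanged — 1 connected region. The result has 1 disconnected region.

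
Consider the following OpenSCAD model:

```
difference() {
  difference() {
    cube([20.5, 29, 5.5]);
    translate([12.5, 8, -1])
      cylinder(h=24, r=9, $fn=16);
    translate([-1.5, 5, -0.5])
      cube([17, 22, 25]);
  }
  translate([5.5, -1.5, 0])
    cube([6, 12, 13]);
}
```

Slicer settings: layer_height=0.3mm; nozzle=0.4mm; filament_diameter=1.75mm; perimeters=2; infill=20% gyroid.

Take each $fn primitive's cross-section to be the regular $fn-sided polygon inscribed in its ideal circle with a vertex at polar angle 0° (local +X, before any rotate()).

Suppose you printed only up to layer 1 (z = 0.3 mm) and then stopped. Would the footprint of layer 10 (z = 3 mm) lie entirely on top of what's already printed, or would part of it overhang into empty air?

Compare the two slices. At z = 0.3: the cube (footprint 20.5×29) is included at this height (area 594.50 mm²); the cylinder at (12.5, 8): section is a regular 16-gon, circumradius r=9 (area = (16/2)·9.000²·sin(360°/16) = 247.98 mm²); the cube at (-1.5, 5) is present — its section is the full 17×22 rectangle (area 374.00 mm²); Subtracting the remaining from the first: starting from the 20.5×29 cube (594.50 mm²), the r=9 cylinder at (12.5, 8) partially overlaps it — only the 238.62 mm² overlap (of its 247.98 mm²) is removed, clipping the outline; the 17×22 cube at (-1.5, 5) partially overlaps it — only the 217.80 mm² overlap (of its 374.00 mm²) is removed, clipping the outline — area = 138.08 mm²; the cube at (5.5, -1.5) is present — its section is the full 6×12 rectangle (area 72.00 mm²); Subtracting the remaining from the first: starting from the result so far (138.08 mm²), the 6×12 cube at (5.5, -1.5) partially overlaps it — only the 3.35 mm² overlap (of its 72.00 mm²) is removed, clipping the outline — area = 134.73 mm². At z = 3: the cube (footprint 20.5×29) is included at this height (area 594.50 mm²); the r=9 cylinder at (12.5, 8) contributes a regular 16-gon of circumradius 9 (area = (16/2)·9.000²·sin(360°/16) = 247.98 mm²); the 17×22 cube at (-1.5, 5) contributes its full rectangle (area 374.00 mm²); After the difference (first − rest): starting from the 20.5×29 cube (594.50 mm²), the r=9 cylinder at (12.5, 8) partially overlaps it — only the 238.62 mm² overlap (of its 247.98 mm²) is removed, clipping the outline; the 17×22 cube at (-1.5, 5) partially overlaps it — only the 217.80 mm² overlap (of its 374.00 mm²) is removed, clipping the outline — area = 138.08 mm²; the cube at (5.5, -1.5) (footprint 6×12) is included at this height (area 72.00 mm²); Subtracting the remaining from the first: starting from the result so far (138.08 mm²), the 6×12 cube at (5.5, -1.5) partially overlaps it — only the 3.35 mm² overlap (of its 72.00 mm²) is removed, clipping the outline — area = 134.73 mm². Checking containment: the cross-section at z = 3 is a subset of the cross-section at z = 0.3.

entirely on top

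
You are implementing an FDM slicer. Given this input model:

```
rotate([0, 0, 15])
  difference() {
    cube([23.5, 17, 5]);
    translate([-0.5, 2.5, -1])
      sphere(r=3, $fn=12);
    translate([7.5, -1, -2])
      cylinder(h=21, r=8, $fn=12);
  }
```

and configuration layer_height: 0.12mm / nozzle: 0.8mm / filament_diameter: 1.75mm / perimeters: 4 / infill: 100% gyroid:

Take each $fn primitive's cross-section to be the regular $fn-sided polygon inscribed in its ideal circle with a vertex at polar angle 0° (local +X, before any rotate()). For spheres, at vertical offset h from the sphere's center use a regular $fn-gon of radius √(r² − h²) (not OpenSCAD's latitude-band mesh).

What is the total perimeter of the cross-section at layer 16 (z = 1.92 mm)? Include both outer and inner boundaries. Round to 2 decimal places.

86.89 mm

At z = 1.92 mm: the cube (footprint 23.5×17) is included at this height (perimeter 81.00 mm); the r=3 sphere at (-0.5, 2.5) contributes a regular 12-gon of circumradius √(3²−2.92²) = 0.688 (perimeter = 2·12·0.688·sin(180°/12) = 4.27 mm); the r=8 cylinder at (7.5, -1) contributes a regular 12-gon of circumradius 8 (perimeter = 2·12·8.000·sin(180°/12) = 49.69 mm); Subtracting the remaining from the first: starting from the 23.5×17 cube, the r=3 sphere at (-0.5, 2.5) partially overlaps it — only the 0.11 mm² overlap (of its 1.42 mm²) is removed, clipping the outline; the r=8 cylinder at (7.5, -1) partially overlaps it — only the 80.17 mm² overlap (of its 192.00 mm²) is removed, clipping the outline — boundary = 86.89 mm; (whole slice rotated 15° about Z — lengths, areas and connectivity unchanged). Overall, the cross-section is a single solid region. Total boundary length (outer) = 86.89 mm.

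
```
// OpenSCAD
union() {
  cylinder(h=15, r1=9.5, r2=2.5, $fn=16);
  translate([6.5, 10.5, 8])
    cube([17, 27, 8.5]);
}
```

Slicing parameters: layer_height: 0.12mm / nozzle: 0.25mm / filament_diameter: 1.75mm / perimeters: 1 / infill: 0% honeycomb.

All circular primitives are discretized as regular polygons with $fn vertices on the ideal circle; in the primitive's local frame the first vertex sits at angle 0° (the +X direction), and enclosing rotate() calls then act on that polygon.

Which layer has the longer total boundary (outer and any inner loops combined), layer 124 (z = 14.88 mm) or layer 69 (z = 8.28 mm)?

Layer 124 (z = 14.88): the cone: at t=0.992 of its height the radius interpolates to r₁+(r₂−r₁)t = 2.556, giving a regular 16-gon of that circumradius (perimeter = 2·16·2.556·sin(180°/16) = 15.96 mm); the cube at (6.5, 10.5) is present — its section is the full 17×27 rectangle (perimeter 88.00 mm); Merging all regions: the 2 present regions are separate (no shared area or edge), so areas and boundary lengths simply add and each stays a separate island — boundary = 103.96 mm. So its perimeter = 103.96 mm. Layer 69 (z = 8.28): the cone (r1=9.5→r2=2.5) has section circumradius 5.636 here — a regular 16-gon (perimeter = 2·16·5.636·sin(180°/16) = 35.18 mm); the 17×27 cube at (6.5, 10.5) contributes its full rectangle (perimeter 88.00 mm); Merging all regions: the 2 present regions are separate (no shared area or edge), so areas and boundary lengths simply add and each stays a separate island — boundary = 123.18 mm. So its perimeter = 123.18 mm. Layer 69 is larger (123.18 vs 103.96 mm).

layer 69 (z = 8.28 mm)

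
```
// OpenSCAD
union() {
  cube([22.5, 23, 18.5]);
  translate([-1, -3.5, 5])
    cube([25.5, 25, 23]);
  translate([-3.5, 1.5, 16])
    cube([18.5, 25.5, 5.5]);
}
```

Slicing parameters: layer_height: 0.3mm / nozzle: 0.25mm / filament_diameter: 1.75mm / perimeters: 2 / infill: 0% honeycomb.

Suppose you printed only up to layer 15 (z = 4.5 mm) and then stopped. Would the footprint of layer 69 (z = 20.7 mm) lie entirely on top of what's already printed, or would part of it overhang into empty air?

part overhangs

Compare the two slices. At z = 4.5: the cube (footprint 22.5×23) is included at this height (area 517.50 mm²); the cube at (-1, -3.5) does not reach this height (z outside [5, 28]); the cube at (-3.5, 1.5) does not reach this height (z outside [16, 21.5]); Merging all regions: only the 22.5×23 cube is present, so the union is just that shape — area = 517.50 mm². At z = 20.7: the cube is not intersected at this z (z outside [0, 18.5]); the cube at (-1, -3.5) (footprint 25.5×25) is included at this height (area 637.50 mm²); the cube at (-3.5, 1.5) is present — its section is the full 18.5×25.5 rectangle (area 471.75 mm²); Merging all regions: the regions partially overlap — summed areas 1109.25 mm² minus the doubly-counted overlap 320.00 mm² gives 789.25 mm² — area = 789.25 mm². Checking containment: at z = 20.7 the cross-section extends beyond the z = 4.5 cross-section by about 283.00 mm².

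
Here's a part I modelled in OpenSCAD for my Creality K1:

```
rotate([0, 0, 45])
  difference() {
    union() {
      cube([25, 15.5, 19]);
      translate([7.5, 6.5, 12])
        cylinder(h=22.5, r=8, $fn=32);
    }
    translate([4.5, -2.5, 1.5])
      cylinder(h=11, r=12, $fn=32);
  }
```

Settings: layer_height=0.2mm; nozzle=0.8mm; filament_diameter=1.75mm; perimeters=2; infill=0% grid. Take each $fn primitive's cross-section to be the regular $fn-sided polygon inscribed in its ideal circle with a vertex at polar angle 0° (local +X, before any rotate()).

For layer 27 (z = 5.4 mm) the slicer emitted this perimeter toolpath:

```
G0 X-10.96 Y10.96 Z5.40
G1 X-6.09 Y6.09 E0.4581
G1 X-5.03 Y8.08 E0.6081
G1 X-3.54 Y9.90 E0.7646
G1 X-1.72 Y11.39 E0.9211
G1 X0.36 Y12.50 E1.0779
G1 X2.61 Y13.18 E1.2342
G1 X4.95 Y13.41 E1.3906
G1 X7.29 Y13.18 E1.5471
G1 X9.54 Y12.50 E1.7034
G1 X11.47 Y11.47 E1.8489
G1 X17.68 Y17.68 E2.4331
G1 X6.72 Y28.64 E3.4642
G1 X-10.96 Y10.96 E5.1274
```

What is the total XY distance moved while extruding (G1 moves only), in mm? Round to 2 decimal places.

Sum the Euclidean lengths of each G1 segment: total = 77.08 mm.

77.08 mm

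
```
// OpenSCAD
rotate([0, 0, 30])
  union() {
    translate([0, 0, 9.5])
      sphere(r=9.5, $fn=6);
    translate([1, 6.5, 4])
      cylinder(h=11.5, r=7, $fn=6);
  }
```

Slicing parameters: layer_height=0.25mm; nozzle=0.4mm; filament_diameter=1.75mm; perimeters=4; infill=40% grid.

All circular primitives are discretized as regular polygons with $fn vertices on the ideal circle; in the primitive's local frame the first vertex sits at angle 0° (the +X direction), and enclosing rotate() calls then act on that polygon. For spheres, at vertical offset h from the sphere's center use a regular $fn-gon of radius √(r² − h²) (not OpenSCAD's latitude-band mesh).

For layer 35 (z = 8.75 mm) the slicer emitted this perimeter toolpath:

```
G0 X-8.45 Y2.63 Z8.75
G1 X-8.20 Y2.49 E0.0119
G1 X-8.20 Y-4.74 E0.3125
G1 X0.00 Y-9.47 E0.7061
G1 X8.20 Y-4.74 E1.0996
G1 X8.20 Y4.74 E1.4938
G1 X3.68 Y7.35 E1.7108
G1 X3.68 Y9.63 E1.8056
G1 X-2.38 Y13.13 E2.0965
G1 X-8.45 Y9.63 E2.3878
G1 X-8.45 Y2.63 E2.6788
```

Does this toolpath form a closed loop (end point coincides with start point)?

Start point (G0): (-8.45, 2.63). End point (last G1): the path returns to the start — closed.

yes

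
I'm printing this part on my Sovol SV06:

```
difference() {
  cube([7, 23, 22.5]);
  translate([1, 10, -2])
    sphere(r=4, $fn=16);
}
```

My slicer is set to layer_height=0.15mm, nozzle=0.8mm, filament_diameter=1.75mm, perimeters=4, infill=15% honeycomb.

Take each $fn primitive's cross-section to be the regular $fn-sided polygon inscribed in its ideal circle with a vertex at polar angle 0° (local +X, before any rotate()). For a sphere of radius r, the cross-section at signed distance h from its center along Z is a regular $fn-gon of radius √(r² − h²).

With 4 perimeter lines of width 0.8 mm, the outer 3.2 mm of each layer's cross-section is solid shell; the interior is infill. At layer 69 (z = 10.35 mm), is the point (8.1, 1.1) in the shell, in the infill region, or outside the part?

At z = 10.35 mm: the cube (footprint 7×23) is included at this height; the sphere at (1, 10) does not reach this height (|z−center|=12.350 > r=4); After the difference (first − rest): none of the subtracted shapes is present at this height, so the 7×23 cube is unchanged — 1 connected region. Overall, the cross-section is a single solid region. The nearest boundary edge runs (7.00, 0.00)→(7.00, 23.00); distance from the point to it = 1.10 mm. The point is not inside any of the regions above, so it lies outside the cross-section (1.10 mm from the nearest boundary).

outside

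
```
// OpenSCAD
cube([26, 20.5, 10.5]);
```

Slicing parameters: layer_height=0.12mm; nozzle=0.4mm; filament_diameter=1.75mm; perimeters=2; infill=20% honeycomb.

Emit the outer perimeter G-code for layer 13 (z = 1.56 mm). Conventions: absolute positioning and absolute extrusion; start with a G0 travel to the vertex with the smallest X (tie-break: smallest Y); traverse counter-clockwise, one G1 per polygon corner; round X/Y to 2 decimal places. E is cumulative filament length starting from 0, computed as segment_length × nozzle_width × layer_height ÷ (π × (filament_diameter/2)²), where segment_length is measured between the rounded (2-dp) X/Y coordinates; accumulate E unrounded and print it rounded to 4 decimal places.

At z = 1.56 mm: the cube is present — its section is the full 26×20.5 rectangle. The outline is a single polygon with 4 vertices. Extrusion per mm of travel: 0.4 × 0.12 / (π × 0.875²) = 0.019956. Accumulating E over each segment gives final E = 1.8559.

G0 X0.00 Y0.00 Z1.56
G1 X26.00 Y0.00 E0.5189
G1 X26.00 Y20.50 E0.9280
G1 X0.00 Y20.50 E1.4468
G1 X0.00 Y0.00 E1.8559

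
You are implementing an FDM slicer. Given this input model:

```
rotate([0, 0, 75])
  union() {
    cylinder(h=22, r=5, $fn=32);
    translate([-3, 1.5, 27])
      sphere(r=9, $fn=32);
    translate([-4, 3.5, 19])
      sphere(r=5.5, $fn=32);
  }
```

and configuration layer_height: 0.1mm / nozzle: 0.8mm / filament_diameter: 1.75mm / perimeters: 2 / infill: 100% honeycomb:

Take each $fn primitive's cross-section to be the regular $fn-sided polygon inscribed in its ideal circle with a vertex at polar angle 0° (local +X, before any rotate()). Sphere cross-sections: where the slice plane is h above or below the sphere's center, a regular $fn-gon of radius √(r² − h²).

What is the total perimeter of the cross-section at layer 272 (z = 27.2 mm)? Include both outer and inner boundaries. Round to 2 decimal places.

At z = 27.2 mm: the cylinder is not intersected at this z (z outside [0, 22]); the r=9 sphere at (-3, 1.5) slices to a regular 32-gon of circumradius 8.998 (√(r²−h²) with h=0.2 from center) (perimeter = 2·32·8.998·sin(180°/32) = 56.44 mm); the sphere at (-4, 3.5) is absent (|z−center|=8.200 > r=5.5); Merging all regions: only the r=9 sphere at (-3, 1.5) is present, so the union is just that shape — boundary = 56.44 mm; (rotated 75° about Z; rotation is an isometry so areas/perimeters/island counts are preserved). Overall, the cross-section is a single solid region. Total boundary length (outer) = 56.44 mm.

56.44 mm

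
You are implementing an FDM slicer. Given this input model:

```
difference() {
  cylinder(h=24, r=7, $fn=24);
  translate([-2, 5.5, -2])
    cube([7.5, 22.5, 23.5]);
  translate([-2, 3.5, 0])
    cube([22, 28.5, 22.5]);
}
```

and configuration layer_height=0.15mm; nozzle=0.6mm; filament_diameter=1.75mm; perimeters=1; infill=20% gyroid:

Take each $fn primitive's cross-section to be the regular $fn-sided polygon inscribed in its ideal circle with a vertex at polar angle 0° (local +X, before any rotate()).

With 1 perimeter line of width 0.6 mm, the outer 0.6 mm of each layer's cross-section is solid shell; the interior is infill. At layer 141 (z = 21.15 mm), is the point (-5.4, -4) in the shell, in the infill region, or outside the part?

At z = 21.15 mm: the cylinder: section is a regular 24-gon, circumradius r=7; the cube at (-2, 5.5) is present — its section is the full 7.5×22.5 rectangle; the cube at (-2, 3.5) (footprint 22×28.5) is included at this height; After the difference (first − rest): starting from the r=7 cylinder, the 7.5×22.5 cube at (-2, 5.5) partially overlaps it — only the 6.98 mm² overlap (of its 168.75 mm²) is removed, clipping the outline; the 22×28.5 cube at (-2, 3.5) partially overlaps it — only the 14.51 mm² overlap (of its 627.00 mm²) is removed, clipping the outline — 1 connected region. Overall, the cross-section is a single solid region. The nearest boundary edge runs (-4.95, -4.95)→(-6.06, -3.50); distance from the point to it = 0.22 mm. The point is inside the cross-section, 0.22 mm from the nearest boundary — within the 0.6 mm shell band (1 × 0.6).

shell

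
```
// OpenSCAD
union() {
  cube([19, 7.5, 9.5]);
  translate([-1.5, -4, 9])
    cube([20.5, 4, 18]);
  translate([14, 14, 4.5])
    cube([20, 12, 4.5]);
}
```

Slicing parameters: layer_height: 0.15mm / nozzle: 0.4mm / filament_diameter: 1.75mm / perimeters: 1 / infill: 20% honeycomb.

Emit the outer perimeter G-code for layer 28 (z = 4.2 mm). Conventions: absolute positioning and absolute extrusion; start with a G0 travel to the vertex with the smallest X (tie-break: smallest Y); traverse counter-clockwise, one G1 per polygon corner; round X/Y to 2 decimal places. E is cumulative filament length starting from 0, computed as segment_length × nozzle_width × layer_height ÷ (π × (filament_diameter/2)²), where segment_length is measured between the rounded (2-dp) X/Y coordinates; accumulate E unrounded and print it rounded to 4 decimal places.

At z = 4.2 mm: the cube (footprint 19×7.5) is included at this height; the cube at (-1.5, -4) is not intersected at this z (z outside [9, 27]); the cube at (14, 14) is absent (z outside [4.5, 9]); Taking the union: only the 19×7.5 cube is present, so the union is just that shape — 1 connected region. The outline is a single polygon with 4 vertices. Extrusion per mm of travel: 0.4 × 0.15 / (π × 0.875²) = 0.024945. Accumulating E over each segment gives final E = 1.3221.

G0 X0.00 Y0.00 Z4.20
G1 X19.00 Y0.00 E0.4740
G1 X19.00 Y7.50 E0.6610
G1 X0.00 Y7.50 E1.1350
G1 X0.00 Y0.00 E1.3221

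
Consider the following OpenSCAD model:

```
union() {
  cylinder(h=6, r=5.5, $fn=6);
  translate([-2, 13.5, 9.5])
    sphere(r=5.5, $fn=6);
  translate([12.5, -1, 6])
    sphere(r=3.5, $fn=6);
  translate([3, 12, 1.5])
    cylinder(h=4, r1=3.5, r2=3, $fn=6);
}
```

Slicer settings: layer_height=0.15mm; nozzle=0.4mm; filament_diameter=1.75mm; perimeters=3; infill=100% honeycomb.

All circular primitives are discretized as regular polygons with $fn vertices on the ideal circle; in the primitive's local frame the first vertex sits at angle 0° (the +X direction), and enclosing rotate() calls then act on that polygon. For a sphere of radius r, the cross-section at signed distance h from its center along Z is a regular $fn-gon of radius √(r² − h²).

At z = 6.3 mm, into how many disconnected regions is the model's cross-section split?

2

At z = 6.3 mm: the cylinder is absent (z outside [0, 6]); the r=5.5 sphere at (-2, 13.5) slices to a regular 6-gon of circumradius 4.473 (√(r²−h²) with h=3.2 from center); the sphere at (12.5, -1): section is a regular 6-gon, circumradius = √(r²−h²) = √(3.5²−0.3²) = 3.487; the cone at (3, 12) is not intersected at this z (z outside [1.5, 5.5]); Taking the union: the 2 present regions are separate (no shared area or edge), so areas and boundary lengths simply add and each stays a separate island — 2 connected regions. The result has 2 disconnected regions.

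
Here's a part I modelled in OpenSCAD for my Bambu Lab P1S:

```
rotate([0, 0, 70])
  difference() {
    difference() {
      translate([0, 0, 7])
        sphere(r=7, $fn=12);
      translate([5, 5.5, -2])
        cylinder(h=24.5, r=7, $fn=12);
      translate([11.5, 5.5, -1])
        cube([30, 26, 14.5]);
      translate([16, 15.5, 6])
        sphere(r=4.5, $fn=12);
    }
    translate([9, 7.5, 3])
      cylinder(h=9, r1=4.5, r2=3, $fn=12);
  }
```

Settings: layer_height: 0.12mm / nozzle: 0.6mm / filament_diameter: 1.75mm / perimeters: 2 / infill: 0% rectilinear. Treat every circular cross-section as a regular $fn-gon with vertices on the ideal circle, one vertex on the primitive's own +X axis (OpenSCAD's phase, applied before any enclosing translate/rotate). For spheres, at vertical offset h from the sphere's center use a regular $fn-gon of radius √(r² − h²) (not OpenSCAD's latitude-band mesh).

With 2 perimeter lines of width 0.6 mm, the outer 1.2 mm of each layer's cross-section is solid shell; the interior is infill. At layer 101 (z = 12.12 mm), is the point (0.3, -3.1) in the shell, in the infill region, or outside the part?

infill

At z = 12.12 mm: the sphere: section is a regular 12-gon, circumradius = √(r²−h²) = √(7²−5.12²) = 4.773; the r=7 cylinder at (5, 5.5) gives a regular 12-gon of circumradius 7 (constant along its height); the cube at (11.5, 5.5) (footprint 30×26) is included at this height; the sphere at (16, 15.5) is not intersected at this z (|z−center|=6.120 > r=4.5); After the difference (first − rest): starting from the r=7 sphere, the r=7 cylinder at (5, 5.5) partially overlaps it — only the 23.96 mm² overlap (of its 147.00 mm²) is removed, clipping the outline; the 30×26 cube at (11.5, 5.5) misses the remaining region (no effect) — 1 connected region; the cone at (9, 7.5) does not reach this height (z outside [3, 12]); Taking the first minus the rest: none of the subtracted shapes is present at this height, so the result so far is unchanged — 1 connected region; (whole slice rotated 70° about Z — lengths, areas and connectivity unchanged). Overall, the cross-section is a single solid region. Undo the 70° rotation: the query point maps to (-2.810, -1.342) in the un-rotated model frame. The nearest boundary edge runs (-4.13, -2.39)→(-4.77, 0.00); distance from the point to it = 1.55 mm. The point is inside the cross-section and 1.55 mm from the nearest boundary — more than the 1.2 mm shell width (2 × 0.6), so it's in the infill interior.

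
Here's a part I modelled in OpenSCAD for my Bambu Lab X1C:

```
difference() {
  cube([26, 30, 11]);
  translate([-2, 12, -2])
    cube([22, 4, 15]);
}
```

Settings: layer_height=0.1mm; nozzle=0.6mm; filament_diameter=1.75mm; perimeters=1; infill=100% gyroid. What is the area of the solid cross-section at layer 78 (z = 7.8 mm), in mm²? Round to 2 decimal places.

700.00 mm²

At z = 7.8 mm: the 26×30 cube contributes its full rectangle (area 780.00 mm²); the 22×4 cube at (-2, 12) contributes its full rectangle (area 88.00 mm²); Taking the first minus the rest: starting from the 26×30 cube (780.00 mm²), the 22×4 cube at (-2, 12) partially overlaps it — only the 80.00 mm² overlap (of its 88.00 mm²) is removed, clipping the outline — area = 700.00 mm². Overall, the cross-section is a single solid region. Net area = 700.00 mm².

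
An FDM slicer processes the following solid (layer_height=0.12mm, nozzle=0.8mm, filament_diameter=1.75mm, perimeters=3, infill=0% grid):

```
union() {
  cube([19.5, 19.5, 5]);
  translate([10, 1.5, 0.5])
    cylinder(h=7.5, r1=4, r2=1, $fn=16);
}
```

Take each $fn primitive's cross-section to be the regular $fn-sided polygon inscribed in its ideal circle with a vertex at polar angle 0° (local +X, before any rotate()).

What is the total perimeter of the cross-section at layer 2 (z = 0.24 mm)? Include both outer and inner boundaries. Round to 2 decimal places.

78.00 mm

At z = 0.24 mm: the cube is present — its section is the full 19.5×19.5 rectangle (perimeter 78.00 mm); the cone at (10, 1.5) is absent (z outside [0.5, 8]); Combining (union): only the 19.5×19.5 cube is present, so the union is just that shape — boundary = 78.00 mm. Overall, the cross-section is a single solid region. Total boundary length (outer) = 78.00 mm.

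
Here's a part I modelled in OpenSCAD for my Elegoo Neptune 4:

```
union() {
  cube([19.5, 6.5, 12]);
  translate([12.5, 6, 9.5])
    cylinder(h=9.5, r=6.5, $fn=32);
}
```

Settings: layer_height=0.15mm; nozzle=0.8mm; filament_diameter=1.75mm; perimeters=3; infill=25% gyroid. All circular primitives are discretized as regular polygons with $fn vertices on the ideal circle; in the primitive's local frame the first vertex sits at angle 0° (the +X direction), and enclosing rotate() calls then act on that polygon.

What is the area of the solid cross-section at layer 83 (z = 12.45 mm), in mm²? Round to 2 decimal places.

131.88 mm²

At z = 12.45 mm: the cube is not intersected at this z (z outside [0, 12]); the cylinder at (12.5, 6): section is a regular 32-gon, circumradius r=6.5 (area = (32/2)·6.500²·sin(360°/32) = 131.88 mm²); Merging all regions: only the r=6.5 cylinder at (12.5, 6) is present, so the union is just that shape — area = 131.88 mm². Overall, the cross-section is a single solid region. Net area = 131.88 mm².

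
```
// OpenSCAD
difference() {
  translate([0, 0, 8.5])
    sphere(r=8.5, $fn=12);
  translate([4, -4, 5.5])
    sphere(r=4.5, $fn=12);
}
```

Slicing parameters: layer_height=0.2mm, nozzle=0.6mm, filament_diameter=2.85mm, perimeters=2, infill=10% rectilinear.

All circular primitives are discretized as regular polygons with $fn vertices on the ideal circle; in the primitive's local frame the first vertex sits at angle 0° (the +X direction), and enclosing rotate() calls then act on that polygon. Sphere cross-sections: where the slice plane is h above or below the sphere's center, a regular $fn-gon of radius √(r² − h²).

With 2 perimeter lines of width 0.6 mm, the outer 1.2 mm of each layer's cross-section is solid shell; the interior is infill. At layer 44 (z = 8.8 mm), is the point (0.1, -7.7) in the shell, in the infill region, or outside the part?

At z = 8.8 mm: the r=8.5 sphere slices to a regular 12-gon of circumradius 8.495 (√(r²−h²) with h=0.3 from center); the sphere at (4, -4): section is a regular 12-gon, circumradius = √(r²−h²) = √(4.5²−3.3²) = 3.059; Subtracting the remaining from the first: starting from the r=8.5 sphere, the r=4.5 sphere at (4, -4) partially overlaps it — only the 27.15 mm² overlap (of its 28.08 mm²) is removed, clipping the outline — 1 connected region. Overall, the cross-section is a single solid region. The nearest boundary edge runs (4.25, -7.36)→(-0.00, -8.49); distance from the point to it = 0.74 mm. The point is inside the cross-section, 0.74 mm from the nearest boundary — within the 1.2 mm shell band (2 × 0.6).

shell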